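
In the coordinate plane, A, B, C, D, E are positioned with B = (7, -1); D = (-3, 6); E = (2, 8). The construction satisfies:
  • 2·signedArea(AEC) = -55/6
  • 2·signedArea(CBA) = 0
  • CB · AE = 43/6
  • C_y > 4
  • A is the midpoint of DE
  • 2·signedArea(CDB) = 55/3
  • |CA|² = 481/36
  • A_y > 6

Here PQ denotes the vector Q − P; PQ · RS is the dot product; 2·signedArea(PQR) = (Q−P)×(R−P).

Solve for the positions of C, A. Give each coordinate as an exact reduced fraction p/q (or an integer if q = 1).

A = (-1/2, 7)
C = (2, 13/3)

1. A_x = -1/2  [A is the midpoint of DE]
2. A_y = 7  [A is the midpoint of DE]
   → A = (-1/2, 7)
3. C_x = 2  [2·signedArea(CBA) = 0 ∩ 2·signedArea(CDB) = 55/3]
4. C_y = 13/3  [2·signedArea(CBA) = 0 ∩ 2·signedArea(CDB) = 55/3]
   → C = (2, 13/3)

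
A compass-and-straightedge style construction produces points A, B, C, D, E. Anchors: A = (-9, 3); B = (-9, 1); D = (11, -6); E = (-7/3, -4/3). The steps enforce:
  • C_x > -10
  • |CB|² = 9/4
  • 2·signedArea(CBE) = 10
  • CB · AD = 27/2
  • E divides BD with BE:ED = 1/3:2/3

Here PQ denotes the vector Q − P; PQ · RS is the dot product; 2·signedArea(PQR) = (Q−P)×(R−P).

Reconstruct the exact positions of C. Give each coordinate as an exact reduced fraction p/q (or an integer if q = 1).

C = (-9, 5/2)

1. C_x = -9  [2·signedArea(CBE) = 10 ∩ CB · AD = 27/2]
2. C_y = 5/2  [2·signedArea(CBE) = 10 ∩ CB · AD = 27/2]
   → C = (-9, 5/2)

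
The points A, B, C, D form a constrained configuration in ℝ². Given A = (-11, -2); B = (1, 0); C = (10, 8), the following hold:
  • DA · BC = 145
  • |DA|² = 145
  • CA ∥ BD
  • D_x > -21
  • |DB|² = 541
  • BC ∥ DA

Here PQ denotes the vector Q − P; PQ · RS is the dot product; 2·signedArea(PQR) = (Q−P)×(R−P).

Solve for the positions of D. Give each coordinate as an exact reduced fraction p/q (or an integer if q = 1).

D = (-20, -10)

1. D_x = -20  [BC ∥ DA ∩ CA ∥ BD]
2. D_y = -10  [BC ∥ DA ∩ CA ∥ BD]
   → D = (-20, -10)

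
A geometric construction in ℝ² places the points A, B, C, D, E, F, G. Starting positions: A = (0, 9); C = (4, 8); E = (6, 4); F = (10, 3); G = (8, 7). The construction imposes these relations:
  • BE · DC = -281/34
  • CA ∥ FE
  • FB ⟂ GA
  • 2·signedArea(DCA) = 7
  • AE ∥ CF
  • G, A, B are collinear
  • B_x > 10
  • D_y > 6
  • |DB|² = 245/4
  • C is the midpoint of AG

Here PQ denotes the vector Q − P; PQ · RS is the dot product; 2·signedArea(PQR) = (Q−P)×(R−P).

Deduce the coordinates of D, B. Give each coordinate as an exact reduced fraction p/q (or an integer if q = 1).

1. B_x = 184/17  [G, A, B are collinear ∩ FB ⟂ GA]
2. B_y = 107/17  [G, A, B are collinear ∩ FB ⟂ GA]
   → B = (184/17, 107/17)
3. D_x = 3  [2·signedArea(DCA) = 7 ∩ BE · DC = -281/34]
4. D_y = 13/2  [2·signedArea(DCA) = 7 ∩ BE · DC = -281/34]
   → D = (3, 13/2)

B = (184/17, 107/17)
D = (3, 13/2)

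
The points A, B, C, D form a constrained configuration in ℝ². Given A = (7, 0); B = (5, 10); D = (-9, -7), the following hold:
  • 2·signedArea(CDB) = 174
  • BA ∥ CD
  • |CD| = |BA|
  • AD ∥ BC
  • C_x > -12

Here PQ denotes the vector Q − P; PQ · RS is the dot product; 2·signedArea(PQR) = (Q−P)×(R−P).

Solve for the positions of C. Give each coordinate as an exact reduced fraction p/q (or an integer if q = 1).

1. C_x = -11  [BA ∥ CD ∩ AD ∥ BC]
2. C_y = 3  [BA ∥ CD ∩ AD ∥ BC]
   → C = (-11, 3)

C = (-11, 3)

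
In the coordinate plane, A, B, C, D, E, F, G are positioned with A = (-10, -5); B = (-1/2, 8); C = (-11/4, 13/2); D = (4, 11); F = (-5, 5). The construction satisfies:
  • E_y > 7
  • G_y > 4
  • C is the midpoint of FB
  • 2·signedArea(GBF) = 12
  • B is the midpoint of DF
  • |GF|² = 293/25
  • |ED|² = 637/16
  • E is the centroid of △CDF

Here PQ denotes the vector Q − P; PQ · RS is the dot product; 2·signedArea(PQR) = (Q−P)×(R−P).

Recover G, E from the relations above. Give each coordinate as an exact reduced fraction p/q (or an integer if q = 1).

1. G_x = -8/5  [line 3·x + -9/2·y + 51/2 = 0 ∩ |GF|² = 293/25]
2. G_y = 23/5  [line 3·x + -9/2·y + 51/2 = 0 ∩ |GF|² = 293/25]
   → G = (-8/5, 23/5)
3. E_x = -5/4  [E is the centroid of △CDF]
4. E_y = 15/2  [E is the centroid of △CDF]
   → E = (-5/4, 15/2)

E = (-5/4, 15/2)
G = (-8/5, 23/5)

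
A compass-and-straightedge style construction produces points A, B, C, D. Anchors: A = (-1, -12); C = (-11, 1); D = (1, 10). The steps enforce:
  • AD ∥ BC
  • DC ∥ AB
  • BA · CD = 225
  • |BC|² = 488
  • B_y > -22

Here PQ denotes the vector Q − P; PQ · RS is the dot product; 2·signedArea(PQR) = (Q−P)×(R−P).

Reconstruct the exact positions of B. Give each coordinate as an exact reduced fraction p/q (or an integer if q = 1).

B = (-13, -21)

1. B_x = -13  [AD ∥ BC ∩ DC ∥ AB]
2. B_y = -21  [AD ∥ BC ∩ DC ∥ AB]
   → B = (-13, -21)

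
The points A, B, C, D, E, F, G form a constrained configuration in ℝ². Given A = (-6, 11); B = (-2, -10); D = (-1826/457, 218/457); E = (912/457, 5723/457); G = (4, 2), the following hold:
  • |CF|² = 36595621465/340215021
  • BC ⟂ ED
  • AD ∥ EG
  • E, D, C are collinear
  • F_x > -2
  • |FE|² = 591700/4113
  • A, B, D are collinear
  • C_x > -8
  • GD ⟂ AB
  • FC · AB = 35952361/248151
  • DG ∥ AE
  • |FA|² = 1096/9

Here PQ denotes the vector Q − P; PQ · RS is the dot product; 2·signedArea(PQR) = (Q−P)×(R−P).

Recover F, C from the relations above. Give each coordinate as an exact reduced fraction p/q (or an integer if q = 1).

C = (-293997698/37801669, -269394754/37801669)
F = (-4/3, 1)

1. C_x = -293997698/37801669  [E, D, C are collinear ∩ BC ⟂ ED]
2. C_y = -269394754/37801669  [E, D, C are collinear ∩ BC ⟂ ED]
   → C = (-293997698/37801669, -269394754/37801669)
3. F_x = -4/3  [line -4·x + 21·y + -79/3 = 0 ∩ |FA|² = 1096/9]
4. F_y = 1  [line -4·x + 21·y + -79/3 = 0 ∩ |FA|² = 1096/9]
   → F = (-4/3, 1)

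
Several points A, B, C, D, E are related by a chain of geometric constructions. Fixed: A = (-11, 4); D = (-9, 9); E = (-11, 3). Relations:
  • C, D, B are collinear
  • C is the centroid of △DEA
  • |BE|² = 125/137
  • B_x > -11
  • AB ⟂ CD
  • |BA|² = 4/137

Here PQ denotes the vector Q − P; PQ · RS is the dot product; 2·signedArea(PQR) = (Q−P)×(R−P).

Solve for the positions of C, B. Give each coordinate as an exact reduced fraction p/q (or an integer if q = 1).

B = (-1485/137, 540/137)
C = (-31/3, 16/3)

1. C_x = -31/3  [C is the centroid of △DEA]
2. C_y = 16/3  [C is the centroid of △DEA]
   → C = (-31/3, 16/3)
3. B_x = -1485/137  [C, D, B are collinear ∩ AB ⟂ CD]
4. B_y = 540/137  [C, D, B are collinear ∩ AB ⟂ CD]
   → B = (-1485/137, 540/137)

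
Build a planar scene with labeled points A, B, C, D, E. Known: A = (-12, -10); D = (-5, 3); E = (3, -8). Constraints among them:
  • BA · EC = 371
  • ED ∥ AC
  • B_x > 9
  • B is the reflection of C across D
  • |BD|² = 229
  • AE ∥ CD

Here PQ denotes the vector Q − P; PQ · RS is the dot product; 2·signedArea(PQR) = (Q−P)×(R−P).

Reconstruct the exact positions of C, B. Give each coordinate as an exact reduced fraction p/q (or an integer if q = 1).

B = (10, 5)
C = (-20, 1)

1. C_x = -20  [AE ∥ CD ∩ ED ∥ AC]
2. C_y = 1  [AE ∥ CD ∩ ED ∥ AC]
   → C = (-20, 1)
3. B_x = 10  [B is the reflection of C across D]
4. B_y = 5  [B is the reflection of C across D]
   → B = (10, 5)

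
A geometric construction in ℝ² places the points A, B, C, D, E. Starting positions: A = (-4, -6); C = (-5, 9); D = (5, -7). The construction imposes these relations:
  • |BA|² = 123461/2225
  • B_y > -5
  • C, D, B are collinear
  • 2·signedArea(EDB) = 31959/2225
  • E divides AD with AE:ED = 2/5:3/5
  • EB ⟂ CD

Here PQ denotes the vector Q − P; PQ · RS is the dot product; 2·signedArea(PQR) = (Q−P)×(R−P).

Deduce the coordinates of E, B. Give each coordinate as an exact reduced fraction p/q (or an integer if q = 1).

1. E_x = -2/5  [E divides AD with AE:ED = 2/5:3/5]
2. E_y = -32/5  [E divides AD with AE:ED = 2/5:3/5]
   → E = (-2/5, -32/5)
3. B_x = 286/89  [C, D, B are collinear ∩ EB ⟂ CD]
4. B_y = -1843/445  [C, D, B are collinear ∩ EB ⟂ CD]
   → B = (286/89, -1843/445)

B = (286/89, -1843/445)
E = (-2/5, -32/5)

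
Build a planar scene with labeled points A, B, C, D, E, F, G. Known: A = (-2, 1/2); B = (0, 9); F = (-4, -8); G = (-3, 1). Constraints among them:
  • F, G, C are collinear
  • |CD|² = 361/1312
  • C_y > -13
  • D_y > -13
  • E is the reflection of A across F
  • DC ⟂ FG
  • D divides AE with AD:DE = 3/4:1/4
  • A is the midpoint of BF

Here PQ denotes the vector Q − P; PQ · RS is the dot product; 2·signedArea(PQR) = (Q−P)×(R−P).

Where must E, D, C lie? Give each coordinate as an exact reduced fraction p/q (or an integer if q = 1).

1. E_x = -6  [E is the reflection of A across F]
2. E_y = -33/2  [E is the reflection of A across F]
   → E = (-6, -33/2)
3. D_x = -5  [D divides AE with AD:DE = 3/4:1/4]
4. D_y = -49/4  [D divides AE with AD:DE = 3/4:1/4]
   → D = (-5, -49/4)
5. C_x = -1469/328  [F, G, C are collinear ∩ DC ⟂ FG]
6. C_y = -4037/328  [F, G, C are collinear ∩ DC ⟂ FG]
   → C = (-1469/328, -4037/328)

C = (-1469/328, -4037/328)
D = (-5, -49/4)
E = (-6, -33/2)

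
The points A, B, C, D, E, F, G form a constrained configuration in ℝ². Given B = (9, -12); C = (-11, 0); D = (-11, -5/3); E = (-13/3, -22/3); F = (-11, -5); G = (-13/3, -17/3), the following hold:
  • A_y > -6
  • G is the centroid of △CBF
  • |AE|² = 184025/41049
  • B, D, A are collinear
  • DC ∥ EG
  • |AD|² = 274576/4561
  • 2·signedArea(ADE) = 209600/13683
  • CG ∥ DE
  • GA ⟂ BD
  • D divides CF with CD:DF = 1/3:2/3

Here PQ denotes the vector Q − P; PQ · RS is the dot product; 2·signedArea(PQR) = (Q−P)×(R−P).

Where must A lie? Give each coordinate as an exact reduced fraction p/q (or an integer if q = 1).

1. A_x = -18731/4561  [B, D, A are collinear ∩ GA ⟂ BD]
2. A_y = -71537/13683  [B, D, A are collinear ∩ GA ⟂ BD]
   → A = (-18731/4561, -71537/13683)

A = (-18731/4561, -71537/13683)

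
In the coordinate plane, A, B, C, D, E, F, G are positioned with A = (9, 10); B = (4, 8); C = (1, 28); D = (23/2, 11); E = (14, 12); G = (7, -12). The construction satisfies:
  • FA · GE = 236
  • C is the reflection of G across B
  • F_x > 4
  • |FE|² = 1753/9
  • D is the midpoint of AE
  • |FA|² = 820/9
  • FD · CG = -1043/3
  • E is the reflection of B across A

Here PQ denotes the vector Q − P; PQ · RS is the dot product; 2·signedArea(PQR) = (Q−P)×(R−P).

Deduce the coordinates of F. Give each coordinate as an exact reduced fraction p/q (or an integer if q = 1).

1. F_x = 5  [FA · GE = 236 ∩ FD · CG = -1043/3]
2. F_y = 4/3  [FA · GE = 236 ∩ FD · CG = -1043/3]
   → F = (5, 4/3)

F = (5, 4/3)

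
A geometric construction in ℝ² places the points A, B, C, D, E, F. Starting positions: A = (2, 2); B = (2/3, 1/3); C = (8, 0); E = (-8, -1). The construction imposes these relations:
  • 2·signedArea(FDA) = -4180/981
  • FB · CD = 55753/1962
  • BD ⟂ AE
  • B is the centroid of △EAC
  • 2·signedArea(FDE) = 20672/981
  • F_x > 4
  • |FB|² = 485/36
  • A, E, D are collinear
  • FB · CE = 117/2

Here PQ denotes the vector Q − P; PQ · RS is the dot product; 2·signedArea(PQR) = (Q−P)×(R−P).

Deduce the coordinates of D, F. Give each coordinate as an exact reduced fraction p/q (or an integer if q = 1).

D = (104/327, 163/109)
F = (13/3, 1/6)

1. D_x = 104/327  [A, E, D are collinear ∩ BD ⟂ AE]
2. D_y = 163/109  [A, E, D are collinear ∩ BD ⟂ AE]
   → D = (104/327, 163/109)
3. F_x = 13/3  [2·signedArea(FDE) = 20672/981 ∩ FB · CE = 117/2]
4. F_y = 1/6  [2·signedArea(FDE) = 20672/981 ∩ FB · CE = 117/2]
   → F = (13/3, 1/6)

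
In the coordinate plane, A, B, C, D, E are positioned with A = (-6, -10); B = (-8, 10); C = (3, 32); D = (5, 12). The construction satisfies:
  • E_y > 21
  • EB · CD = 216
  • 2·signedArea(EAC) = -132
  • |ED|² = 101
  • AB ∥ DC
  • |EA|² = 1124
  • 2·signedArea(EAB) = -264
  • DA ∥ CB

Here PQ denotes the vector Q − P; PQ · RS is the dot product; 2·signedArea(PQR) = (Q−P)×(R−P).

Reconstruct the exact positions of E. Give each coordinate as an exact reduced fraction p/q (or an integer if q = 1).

E = (4, 22)

1. E_x = 4  [2·signedArea(EAC) = -132 ∩ 2·signedArea(EAB) = -264]
2. E_y = 22  [2·signedArea(EAC) = -132 ∩ 2·signedArea(EAB) = -264]
   → E = (4, 22)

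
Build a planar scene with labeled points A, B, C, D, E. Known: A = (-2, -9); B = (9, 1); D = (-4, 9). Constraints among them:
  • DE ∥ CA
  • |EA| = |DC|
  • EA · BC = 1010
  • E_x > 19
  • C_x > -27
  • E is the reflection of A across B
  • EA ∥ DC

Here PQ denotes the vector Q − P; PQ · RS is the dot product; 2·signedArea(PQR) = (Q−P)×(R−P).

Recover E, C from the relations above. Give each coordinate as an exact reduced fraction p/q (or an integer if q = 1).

C = (-26, -11)
E = (20, 11)

1. E_x = 20  [E is the reflection of A across B]
2. E_y = 11  [E is the reflection of A across B]
   → E = (20, 11)
3. C_x = -26  [DE ∥ CA ∩ EA ∥ DC]
4. C_y = -11  [DE ∥ CA ∩ EA ∥ DC]
   → C = (-26, -11)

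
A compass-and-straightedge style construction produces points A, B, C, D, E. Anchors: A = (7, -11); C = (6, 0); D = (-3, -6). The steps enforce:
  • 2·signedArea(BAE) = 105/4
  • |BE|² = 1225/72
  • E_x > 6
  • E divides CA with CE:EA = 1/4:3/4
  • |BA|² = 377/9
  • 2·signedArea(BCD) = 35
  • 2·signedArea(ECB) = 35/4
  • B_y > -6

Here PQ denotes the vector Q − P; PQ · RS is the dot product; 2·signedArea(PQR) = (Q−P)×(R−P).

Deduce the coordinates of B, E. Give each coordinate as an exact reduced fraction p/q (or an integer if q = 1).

1. E_x = 25/4  [E divides CA with CE:EA = 1/4:3/4]
2. E_y = -11/4  [E divides CA with CE:EA = 1/4:3/4]
   → E = (25/4, -11/4)
3. B_x = 10/3  [2·signedArea(BAE) = 105/4 ∩ 2·signedArea(BCD) = 35]
4. B_y = -17/3  [2·signedArea(BAE) = 105/4 ∩ 2·signedArea(BCD) = 35]
   → B = (10/3, -17/3)

B = (10/3, -17/3)
E = (25/4, -11/4)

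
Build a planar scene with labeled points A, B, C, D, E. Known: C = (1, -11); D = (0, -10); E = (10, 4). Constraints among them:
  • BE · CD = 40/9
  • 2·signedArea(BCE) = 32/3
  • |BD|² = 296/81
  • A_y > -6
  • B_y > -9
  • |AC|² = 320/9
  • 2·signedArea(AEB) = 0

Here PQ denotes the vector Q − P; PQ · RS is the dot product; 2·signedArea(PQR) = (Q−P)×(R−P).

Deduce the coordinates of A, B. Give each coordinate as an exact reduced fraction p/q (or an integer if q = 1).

1. B_x = 14/9  [2·signedArea(BCE) = 32/3 ∩ BE · CD = 40/9]
2. B_y = -80/9  [2·signedArea(BCE) = 32/3 ∩ BE · CD = 40/9]
   → B = (14/9, -80/9)
3. A_x = 11/3  [line 116/9·x + -76/9·y + -856/9 = 0 ∩ |AC|² = 320/9]
4. A_y = -17/3  [line 116/9·x + -76/9·y + -856/9 = 0 ∩ |AC|² = 320/9]
   → A = (11/3, -17/3)

A = (11/3, -17/3)
B = (14/9, -80/9)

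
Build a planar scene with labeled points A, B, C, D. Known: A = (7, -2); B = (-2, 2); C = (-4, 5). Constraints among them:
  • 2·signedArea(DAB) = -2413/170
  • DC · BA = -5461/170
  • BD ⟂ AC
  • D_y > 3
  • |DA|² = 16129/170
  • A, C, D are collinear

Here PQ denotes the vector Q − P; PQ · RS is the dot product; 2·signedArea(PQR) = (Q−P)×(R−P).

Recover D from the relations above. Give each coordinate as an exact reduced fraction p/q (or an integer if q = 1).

1. D_x = -207/170  [A, C, D are collinear ∩ BD ⟂ AC]
2. D_y = 549/170  [A, C, D are collinear ∩ BD ⟂ AC]
   → D = (-207/170, 549/170)

D = (-207/170, 549/170)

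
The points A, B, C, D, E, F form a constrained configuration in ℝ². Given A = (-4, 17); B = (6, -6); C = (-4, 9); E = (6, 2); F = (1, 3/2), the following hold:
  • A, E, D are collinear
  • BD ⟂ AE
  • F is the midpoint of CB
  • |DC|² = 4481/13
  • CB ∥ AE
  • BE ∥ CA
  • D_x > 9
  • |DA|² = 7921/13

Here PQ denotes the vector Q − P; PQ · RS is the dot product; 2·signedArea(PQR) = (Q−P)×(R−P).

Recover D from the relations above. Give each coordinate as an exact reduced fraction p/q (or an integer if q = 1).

D = (126/13, -46/13)

1. D_x = 126/13  [A, E, D are collinear ∩ BD ⟂ AE]
2. D_y = -46/13  [A, E, D are collinear ∩ BD ⟂ AE]
   → D = (126/13, -46/13)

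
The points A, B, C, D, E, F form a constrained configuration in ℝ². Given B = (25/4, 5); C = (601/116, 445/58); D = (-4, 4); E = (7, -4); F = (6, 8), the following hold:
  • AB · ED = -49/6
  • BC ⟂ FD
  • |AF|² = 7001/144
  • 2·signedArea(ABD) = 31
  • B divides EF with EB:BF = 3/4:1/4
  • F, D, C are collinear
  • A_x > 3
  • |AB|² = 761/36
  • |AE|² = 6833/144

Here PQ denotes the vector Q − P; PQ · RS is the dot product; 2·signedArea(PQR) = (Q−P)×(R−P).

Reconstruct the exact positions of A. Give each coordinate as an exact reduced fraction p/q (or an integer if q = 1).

1. A_x = 37/12  [2·signedArea(ABD) = 31 ∩ AB · ED = -49/6]
2. A_y = 5/3  [2·signedArea(ABD) = 31 ∩ AB · ED = -49/6]
   → A = (37/12, 5/3)

A = (37/12, 5/3)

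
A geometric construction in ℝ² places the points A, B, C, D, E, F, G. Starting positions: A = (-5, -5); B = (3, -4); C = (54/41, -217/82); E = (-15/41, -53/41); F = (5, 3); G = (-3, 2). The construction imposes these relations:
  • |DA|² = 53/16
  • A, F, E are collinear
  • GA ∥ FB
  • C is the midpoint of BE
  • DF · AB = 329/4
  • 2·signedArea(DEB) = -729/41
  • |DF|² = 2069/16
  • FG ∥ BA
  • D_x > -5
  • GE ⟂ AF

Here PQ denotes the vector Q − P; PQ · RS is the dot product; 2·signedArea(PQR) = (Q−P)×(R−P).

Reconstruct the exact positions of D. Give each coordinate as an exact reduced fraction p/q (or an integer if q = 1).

1. D_x = -9/2  [2·signedArea(DEB) = -729/41 ∩ DF · AB = 329/4]
2. D_y = -13/4  [2·signedArea(DEB) = -729/41 ∩ DF · AB = 329/4]
   → D = (-9/2, -13/4)

D = (-9/2, -13/4)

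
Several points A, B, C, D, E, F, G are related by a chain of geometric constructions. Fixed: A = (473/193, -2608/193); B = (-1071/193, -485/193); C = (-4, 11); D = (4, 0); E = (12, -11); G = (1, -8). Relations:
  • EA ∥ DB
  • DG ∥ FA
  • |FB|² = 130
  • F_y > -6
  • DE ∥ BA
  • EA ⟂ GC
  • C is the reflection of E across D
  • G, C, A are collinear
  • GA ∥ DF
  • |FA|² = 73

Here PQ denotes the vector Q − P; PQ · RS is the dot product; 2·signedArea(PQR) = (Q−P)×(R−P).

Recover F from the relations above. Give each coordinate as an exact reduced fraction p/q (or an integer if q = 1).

F = (1052/193, -1064/193)

1. F_x = 1052/193  [DG ∥ FA ∩ GA ∥ DF]
2. F_y = -1064/193  [DG ∥ FA ∩ GA ∥ DF]
   → F = (1052/193, -1064/193)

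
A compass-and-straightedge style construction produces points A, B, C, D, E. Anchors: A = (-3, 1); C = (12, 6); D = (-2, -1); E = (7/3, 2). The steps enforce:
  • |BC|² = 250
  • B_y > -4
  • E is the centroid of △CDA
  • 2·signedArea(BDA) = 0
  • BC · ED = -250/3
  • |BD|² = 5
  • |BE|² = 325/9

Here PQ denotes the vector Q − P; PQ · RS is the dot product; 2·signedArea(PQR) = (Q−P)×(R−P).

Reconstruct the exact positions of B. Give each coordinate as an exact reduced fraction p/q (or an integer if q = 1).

B = (-1, -3)

1. B_x = -1  [2·signedArea(BDA) = 0 ∩ BC · ED = -250/3]
2. B_y = -3  [2·signedArea(BDA) = 0 ∩ BC · ED = -250/3]
   → B = (-1, -3)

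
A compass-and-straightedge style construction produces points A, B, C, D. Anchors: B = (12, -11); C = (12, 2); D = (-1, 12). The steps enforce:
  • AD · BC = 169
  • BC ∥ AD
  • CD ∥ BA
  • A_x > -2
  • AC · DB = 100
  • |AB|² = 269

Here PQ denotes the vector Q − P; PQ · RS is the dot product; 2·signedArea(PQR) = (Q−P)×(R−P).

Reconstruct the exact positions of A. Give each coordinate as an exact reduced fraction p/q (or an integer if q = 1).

1. A_x = -1  [BC ∥ AD ∩ CD ∥ BA]
2. A_y = -1  [BC ∥ AD ∩ CD ∥ BA]
   → A = (-1, -1)

A = (-1, -1)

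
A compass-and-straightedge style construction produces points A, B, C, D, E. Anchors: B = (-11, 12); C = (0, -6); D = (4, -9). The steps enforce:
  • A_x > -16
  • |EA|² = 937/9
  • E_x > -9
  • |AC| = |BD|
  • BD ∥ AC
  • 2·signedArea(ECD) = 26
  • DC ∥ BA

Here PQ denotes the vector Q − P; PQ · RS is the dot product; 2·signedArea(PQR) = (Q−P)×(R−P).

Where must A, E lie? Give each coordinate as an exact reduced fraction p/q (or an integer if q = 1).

1. A_x = -15  [BD ∥ AC ∩ DC ∥ BA]
2. A_y = 15  [BD ∥ AC ∩ DC ∥ BA]
   → A = (-15, 15)
3. E_x = -26/3  [line 3·x + 4·y + -2 = 0 ∩ |EA|² = 937/9]
4. E_y = 7  [line 3·x + 4·y + -2 = 0 ∩ |EA|² = 937/9]
   → E = (-26/3, 7)

A = (-15, 15)
E = (-26/3, 7)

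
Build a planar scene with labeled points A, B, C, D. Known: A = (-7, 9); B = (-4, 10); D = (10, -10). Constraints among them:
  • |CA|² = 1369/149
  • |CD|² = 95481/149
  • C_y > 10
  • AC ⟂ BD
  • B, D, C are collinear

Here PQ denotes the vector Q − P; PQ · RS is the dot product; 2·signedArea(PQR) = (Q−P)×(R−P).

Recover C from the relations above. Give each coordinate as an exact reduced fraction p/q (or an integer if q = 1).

1. C_x = -673/149  [B, D, C are collinear ∩ AC ⟂ BD]
2. C_y = 1600/149  [B, D, C are collinear ∩ AC ⟂ BD]
   → C = (-673/149, 1600/149)

C = (-673/149, 1600/149)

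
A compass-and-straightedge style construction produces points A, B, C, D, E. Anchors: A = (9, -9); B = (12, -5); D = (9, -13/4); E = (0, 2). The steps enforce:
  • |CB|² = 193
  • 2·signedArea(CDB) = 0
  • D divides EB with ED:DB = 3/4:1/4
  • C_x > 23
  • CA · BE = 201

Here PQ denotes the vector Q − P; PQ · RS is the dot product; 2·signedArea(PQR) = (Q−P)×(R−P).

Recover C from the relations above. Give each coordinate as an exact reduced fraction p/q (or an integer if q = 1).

C = (24, -12)

1. C_x = 24  [2·signedArea(CDB) = 0 ∩ CA · BE = 201]
2. C_y = -12  [2·signedArea(CDB) = 0 ∩ CA · BE = 201]
   → C = (24, -12)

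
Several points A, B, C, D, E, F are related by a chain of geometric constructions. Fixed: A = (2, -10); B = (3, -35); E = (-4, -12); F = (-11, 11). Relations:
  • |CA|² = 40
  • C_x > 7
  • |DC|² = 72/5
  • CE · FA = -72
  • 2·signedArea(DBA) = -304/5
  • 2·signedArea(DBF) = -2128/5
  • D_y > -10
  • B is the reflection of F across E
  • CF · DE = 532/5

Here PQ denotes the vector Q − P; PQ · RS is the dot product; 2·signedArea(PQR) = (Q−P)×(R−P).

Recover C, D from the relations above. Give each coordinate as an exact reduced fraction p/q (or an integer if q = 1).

1. C_x = 8  [line -13·x + 21·y + 272 = 0 ∩ |CA|² = 40]
2. C_y = -8  [line -13·x + 21·y + 272 = 0 ∩ |CA|² = 40]
   → C = (8, -8)
3. D_x = 22/5  [2·signedArea(DBA) = -304/5 ∩ 2·signedArea(DBF) = -2128/5]
4. D_y = -46/5  [2·signedArea(DBA) = -304/5 ∩ 2·signedArea(DBF) = -2128/5]
   → D = (22/5, -46/5)

C = (8, -8)
D = (22/5, -46/5)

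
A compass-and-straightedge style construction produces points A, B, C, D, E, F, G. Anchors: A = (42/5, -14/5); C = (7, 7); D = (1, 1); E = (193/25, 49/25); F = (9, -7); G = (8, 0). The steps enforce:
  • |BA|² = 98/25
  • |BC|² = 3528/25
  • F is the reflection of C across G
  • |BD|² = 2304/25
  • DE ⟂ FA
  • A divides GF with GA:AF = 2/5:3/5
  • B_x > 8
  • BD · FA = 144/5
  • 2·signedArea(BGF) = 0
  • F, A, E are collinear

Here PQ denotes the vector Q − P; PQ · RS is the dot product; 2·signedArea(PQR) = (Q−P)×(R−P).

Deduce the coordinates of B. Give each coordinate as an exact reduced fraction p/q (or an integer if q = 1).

B = (217/25, -119/25)

1. B_x = 217/25  [2·signedArea(BGF) = 0 ∩ BD · FA = 144/5]
2. B_y = -119/25  [2·signedArea(BGF) = 0 ∩ BD · FA = 144/5]
   → B = (217/25, -119/25)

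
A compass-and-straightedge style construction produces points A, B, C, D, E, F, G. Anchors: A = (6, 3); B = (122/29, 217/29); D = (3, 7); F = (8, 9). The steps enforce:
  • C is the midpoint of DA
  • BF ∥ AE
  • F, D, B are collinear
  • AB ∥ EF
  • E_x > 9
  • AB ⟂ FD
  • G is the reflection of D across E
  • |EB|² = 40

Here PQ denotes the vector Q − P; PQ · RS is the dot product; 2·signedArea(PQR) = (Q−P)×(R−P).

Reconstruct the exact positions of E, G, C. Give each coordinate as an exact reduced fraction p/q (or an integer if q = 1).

C = (9/2, 5)
E = (284/29, 131/29)
G = (481/29, 59/29)

1. E_x = 284/29  [AB ∥ EF ∩ BF ∥ AE]
2. E_y = 131/29  [AB ∥ EF ∩ BF ∥ AE]
   → E = (284/29, 131/29)
3. G_x = 481/29  [G is the reflection of D across E]
4. G_y = 59/29  [G is the reflection of D across E]
   → G = (481/29, 59/29)
5. C_x = 9/2  [C is the midpoint of DA]
6. C_y = 5  [C is the midpoint of DA]
   → C = (9/2, 5)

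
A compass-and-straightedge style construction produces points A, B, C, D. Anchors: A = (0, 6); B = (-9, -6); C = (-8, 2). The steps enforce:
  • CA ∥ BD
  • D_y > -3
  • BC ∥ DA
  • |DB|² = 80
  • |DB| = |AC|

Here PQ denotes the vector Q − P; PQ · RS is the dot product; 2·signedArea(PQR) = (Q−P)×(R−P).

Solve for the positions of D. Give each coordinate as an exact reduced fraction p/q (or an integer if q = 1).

1. D_x = -1  [BC ∥ DA ∩ CA ∥ BD]
2. D_y = -2  [BC ∥ DA ∩ CA ∥ BD]
   → D = (-1, -2)

D = (-1, -2)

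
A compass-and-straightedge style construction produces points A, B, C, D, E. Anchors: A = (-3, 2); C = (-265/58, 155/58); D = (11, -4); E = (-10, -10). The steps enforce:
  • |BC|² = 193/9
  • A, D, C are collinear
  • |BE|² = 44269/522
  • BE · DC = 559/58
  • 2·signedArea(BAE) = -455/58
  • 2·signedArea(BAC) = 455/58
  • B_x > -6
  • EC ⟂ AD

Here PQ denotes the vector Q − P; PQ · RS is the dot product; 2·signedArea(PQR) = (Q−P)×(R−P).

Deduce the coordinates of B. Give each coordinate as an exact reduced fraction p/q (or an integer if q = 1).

B = (-1019/174, -103/58)

1. B_x = -1019/174  [2·signedArea(BAC) = 455/58 ∩ BE · DC = 559/58]
2. B_y = -103/58  [2·signedArea(BAC) = 455/58 ∩ BE · DC = 559/58]
   → B = (-1019/174, -103/58)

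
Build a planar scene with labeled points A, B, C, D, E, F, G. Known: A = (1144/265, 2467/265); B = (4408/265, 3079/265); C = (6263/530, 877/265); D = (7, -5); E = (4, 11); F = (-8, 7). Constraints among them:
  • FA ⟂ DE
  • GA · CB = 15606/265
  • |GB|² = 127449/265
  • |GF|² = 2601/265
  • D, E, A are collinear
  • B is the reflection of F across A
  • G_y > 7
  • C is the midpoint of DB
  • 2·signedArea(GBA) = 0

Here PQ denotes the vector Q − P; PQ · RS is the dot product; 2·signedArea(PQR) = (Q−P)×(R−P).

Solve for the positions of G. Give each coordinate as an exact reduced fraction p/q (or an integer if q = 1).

1. G_x = -1304/265  [2·signedArea(GBA) = 0 ∩ GA · CB = 15606/265]
2. G_y = 2008/265  [2·signedArea(GBA) = 0 ∩ GA · CB = 15606/265]
   → G = (-1304/265, 2008/265)

G = (-1304/265, 2008/265)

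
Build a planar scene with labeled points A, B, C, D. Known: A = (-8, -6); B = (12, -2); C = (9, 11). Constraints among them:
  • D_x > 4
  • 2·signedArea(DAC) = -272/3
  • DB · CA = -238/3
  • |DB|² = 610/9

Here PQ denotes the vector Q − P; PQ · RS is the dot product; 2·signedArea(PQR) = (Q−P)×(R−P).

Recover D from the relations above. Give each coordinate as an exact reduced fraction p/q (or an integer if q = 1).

D = (13/3, 1)

1. D_x = 13/3  [DB · CA = -238/3 ∩ 2·signedArea(DAC) = -272/3]
2. D_y = 1  [DB · CA = -238/3 ∩ 2·signedArea(DAC) = -272/3]
   → D = (13/3, 1)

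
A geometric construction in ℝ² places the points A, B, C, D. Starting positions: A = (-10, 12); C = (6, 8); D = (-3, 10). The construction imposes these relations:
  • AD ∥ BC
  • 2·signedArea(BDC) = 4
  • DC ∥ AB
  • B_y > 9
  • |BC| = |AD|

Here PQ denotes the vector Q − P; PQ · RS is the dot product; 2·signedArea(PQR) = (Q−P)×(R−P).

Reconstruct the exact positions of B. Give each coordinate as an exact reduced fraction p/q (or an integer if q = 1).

1. B_x = -1  [AD ∥ BC ∩ DC ∥ AB]
2. B_y = 10  [AD ∥ BC ∩ DC ∥ AB]
   → B = (-1, 10)

B = (-1, 10)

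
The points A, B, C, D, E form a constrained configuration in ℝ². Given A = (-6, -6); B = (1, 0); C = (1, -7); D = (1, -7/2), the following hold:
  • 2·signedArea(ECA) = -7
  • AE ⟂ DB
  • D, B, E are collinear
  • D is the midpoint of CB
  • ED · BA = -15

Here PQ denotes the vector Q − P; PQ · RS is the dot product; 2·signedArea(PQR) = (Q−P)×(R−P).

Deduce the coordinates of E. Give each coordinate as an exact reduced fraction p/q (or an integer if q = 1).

E = (1, -6)

1. E_x = 1  [D, B, E are collinear ∩ AE ⟂ DB]
2. E_y = -6  [D, B, E are collinear ∩ AE ⟂ DB]
   → E = (1, -6)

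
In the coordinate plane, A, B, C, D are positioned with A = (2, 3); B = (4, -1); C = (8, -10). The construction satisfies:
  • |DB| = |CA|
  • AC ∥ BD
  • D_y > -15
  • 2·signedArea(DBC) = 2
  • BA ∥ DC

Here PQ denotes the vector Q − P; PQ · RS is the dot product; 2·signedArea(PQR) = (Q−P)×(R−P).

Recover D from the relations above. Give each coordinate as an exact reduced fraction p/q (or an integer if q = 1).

1. D_x = 10  [BA ∥ DC ∩ AC ∥ BD]
2. D_y = -14  [BA ∥ DC ∩ AC ∥ BD]
   → D = (10, -14)

D = (10, -14)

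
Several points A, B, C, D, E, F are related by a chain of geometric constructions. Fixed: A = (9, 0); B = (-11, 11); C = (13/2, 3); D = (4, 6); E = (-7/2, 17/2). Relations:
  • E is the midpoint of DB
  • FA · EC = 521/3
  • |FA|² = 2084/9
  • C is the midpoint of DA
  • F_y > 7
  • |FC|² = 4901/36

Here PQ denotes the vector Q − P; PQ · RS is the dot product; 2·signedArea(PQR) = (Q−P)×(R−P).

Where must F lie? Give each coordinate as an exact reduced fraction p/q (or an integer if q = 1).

F = (-13/3, 22/3)

1. F_x = -13/3  [line -10·x + 11/2·y + -251/3 = 0 ∩ |FA|² = 2084/9]
2. F_y = 22/3  [line -10·x + 11/2·y + -251/3 = 0 ∩ |FA|² = 2084/9]
   → F = (-13/3, 22/3)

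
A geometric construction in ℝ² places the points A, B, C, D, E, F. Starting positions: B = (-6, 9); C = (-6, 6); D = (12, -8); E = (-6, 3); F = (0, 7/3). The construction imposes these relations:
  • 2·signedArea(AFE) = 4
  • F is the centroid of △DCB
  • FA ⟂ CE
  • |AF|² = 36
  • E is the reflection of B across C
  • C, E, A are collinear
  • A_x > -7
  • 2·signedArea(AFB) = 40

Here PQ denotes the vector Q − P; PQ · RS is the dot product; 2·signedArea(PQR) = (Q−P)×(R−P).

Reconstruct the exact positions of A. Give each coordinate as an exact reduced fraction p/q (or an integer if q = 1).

A = (-6, 7/3)

1. A_x = -6  [C, E, A are collinear ∩ FA ⟂ CE]
2. A_y = 7/3  [C, E, A are collinear ∩ FA ⟂ CE]
   → A = (-6, 7/3)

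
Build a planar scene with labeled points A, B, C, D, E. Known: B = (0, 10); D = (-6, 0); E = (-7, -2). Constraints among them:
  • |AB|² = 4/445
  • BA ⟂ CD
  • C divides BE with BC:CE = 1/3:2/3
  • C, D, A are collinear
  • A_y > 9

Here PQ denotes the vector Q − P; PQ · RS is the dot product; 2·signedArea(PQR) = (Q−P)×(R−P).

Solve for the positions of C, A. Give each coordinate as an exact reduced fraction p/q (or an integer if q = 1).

A = (36/445, 4428/445)
C = (-7/3, 6)

1. C_x = -7/3  [C divides BE with BC:CE = 1/3:2/3]
2. C_y = 6  [C divides BE with BC:CE = 1/3:2/3]
   → C = (-7/3, 6)
3. A_x = 36/445  [C, D, A are collinear ∩ BA ⟂ CD]
4. A_y = 4428/445  [C, D, A are collinear ∩ BA ⟂ CD]
   → A = (36/445, 4428/445)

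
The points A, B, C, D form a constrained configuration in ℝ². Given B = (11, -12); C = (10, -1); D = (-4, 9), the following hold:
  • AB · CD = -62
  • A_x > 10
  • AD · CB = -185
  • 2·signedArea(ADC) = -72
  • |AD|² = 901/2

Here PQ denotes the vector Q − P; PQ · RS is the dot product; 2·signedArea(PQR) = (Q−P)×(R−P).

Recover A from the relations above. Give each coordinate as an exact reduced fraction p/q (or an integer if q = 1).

1. A_x = 21/2  [AB · CD = -62 ∩ 2·signedArea(ADC) = -72]
2. A_y = -13/2  [AB · CD = -62 ∩ 2·signedArea(ADC) = -72]
   → A = (21/2, -13/2)

A = (21/2, -13/2)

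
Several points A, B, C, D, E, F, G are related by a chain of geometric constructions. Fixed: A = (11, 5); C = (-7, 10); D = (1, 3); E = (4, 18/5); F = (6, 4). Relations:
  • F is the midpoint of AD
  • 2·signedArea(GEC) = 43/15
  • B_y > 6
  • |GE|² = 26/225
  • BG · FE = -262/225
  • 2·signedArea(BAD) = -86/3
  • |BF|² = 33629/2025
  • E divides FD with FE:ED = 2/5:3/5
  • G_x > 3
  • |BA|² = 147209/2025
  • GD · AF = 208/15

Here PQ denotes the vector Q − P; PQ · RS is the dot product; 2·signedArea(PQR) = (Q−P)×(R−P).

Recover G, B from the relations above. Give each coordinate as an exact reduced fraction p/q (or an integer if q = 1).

B = (23/9, 278/45)
G = (11/3, 53/15)

1. G_x = 11/3  [2·signedArea(GEC) = 43/15 ∩ GD · AF = 208/15]
2. G_y = 53/15  [2·signedArea(GEC) = 43/15 ∩ GD · AF = 208/15]
   → G = (11/3, 53/15)
3. B_x = 23/9  [2·signedArea(BAD) = -86/3 ∩ BG · FE = -262/225]
4. B_y = 278/45  [2·signedArea(BAD) = -86/3 ∩ BG · FE = -262/225]
   → B = (23/9, 278/45)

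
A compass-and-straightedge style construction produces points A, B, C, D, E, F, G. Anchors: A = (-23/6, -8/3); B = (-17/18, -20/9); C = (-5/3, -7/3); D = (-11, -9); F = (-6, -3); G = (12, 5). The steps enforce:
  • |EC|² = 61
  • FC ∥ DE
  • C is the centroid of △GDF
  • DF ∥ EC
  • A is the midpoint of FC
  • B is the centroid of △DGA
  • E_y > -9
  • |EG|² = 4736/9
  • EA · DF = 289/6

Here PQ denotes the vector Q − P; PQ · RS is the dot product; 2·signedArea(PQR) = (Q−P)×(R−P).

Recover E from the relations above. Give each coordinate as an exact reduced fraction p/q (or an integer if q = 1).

E = (-20/3, -25/3)

1. E_x = -20/3  [DF ∥ EC ∩ FC ∥ DE]
2. E_y = -25/3  [DF ∥ EC ∩ FC ∥ DE]
   → E = (-20/3, -25/3)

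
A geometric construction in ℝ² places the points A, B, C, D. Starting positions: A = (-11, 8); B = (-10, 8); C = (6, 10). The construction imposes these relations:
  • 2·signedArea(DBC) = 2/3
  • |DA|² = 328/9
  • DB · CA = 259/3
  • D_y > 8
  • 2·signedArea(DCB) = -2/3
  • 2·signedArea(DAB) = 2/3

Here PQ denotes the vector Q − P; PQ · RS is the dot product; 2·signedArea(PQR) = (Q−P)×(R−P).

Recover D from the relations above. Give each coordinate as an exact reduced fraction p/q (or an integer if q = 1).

1. D_x = -5  [2·signedArea(DCB) = -2/3 ∩ DB · CA = 259/3]
2. D_y = 26/3  [2·signedArea(DCB) = -2/3 ∩ DB · CA = 259/3]
   → D = (-5, 26/3)

D = (-5, 26/3)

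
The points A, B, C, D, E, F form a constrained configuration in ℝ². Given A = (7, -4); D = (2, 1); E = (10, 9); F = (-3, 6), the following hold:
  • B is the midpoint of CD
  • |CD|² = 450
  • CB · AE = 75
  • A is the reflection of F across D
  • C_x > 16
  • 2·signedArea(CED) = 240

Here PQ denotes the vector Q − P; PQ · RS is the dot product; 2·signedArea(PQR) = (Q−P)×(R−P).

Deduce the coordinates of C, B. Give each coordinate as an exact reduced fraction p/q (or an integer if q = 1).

1. C_x = 17  [line 8·x + -8·y + -248 = 0 ∩ |CD|² = 450]
2. C_y = -14  [line 8·x + -8·y + -248 = 0 ∩ |CD|² = 450]
   → C = (17, -14)
3. B_x = 19/2  [CB · AE = 75 ∩ B is the midpoint of CD]
4. B_y = -13/2  [CB · AE = 75 ∩ B is the midpoint of CD]
   → B = (19/2, -13/2)

B = (19/2, -13/2)
C = (17, -14)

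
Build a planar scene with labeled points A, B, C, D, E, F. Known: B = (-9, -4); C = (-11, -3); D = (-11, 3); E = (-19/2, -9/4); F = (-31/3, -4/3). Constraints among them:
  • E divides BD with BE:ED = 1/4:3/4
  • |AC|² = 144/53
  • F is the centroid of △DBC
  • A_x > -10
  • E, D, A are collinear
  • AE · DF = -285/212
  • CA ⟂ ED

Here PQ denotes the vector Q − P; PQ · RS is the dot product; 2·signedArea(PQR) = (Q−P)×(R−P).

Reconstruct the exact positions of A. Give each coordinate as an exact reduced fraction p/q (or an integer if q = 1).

A = (-499/53, -135/53)

1. A_x = -499/53  [E, D, A are collinear ∩ CA ⟂ ED]
2. A_y = -135/53  [E, D, A are collinear ∩ CA ⟂ ED]
   → A = (-499/53, -135/53)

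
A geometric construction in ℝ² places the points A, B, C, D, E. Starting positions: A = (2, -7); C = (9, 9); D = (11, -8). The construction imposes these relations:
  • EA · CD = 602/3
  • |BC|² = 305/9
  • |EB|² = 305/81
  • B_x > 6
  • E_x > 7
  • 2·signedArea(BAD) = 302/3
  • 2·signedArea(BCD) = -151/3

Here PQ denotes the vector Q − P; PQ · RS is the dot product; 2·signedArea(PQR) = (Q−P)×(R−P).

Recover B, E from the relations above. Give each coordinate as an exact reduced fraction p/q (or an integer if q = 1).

B = (20/3, 11/3)
E = (67/9, 49/9)

1. B_x = 20/3  [2·signedArea(BCD) = -151/3 ∩ 2·signedArea(BAD) = 302/3]
2. B_y = 11/3  [2·signedArea(BCD) = -151/3 ∩ 2·signedArea(BAD) = 302/3]
   → B = (20/3, 11/3)
3. E_x = 67/9  [line -2·x + 17·y + -233/3 = 0 ∩ |EB|² = 305/81]
4. E_y = 49/9  [line -2·x + 17·y + -233/3 = 0 ∩ |EB|² = 305/81]
   → E = (67/9, 49/9)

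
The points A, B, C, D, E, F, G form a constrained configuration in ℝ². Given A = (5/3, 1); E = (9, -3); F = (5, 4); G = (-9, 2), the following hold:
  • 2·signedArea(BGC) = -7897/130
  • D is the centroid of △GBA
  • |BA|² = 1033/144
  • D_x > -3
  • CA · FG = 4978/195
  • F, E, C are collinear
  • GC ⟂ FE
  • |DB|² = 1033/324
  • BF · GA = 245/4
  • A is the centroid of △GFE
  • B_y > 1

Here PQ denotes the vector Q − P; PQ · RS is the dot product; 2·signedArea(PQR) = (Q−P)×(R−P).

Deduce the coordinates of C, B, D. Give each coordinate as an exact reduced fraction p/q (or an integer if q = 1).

B = (-1, 5/4)
C = (157/65, 554/65)
D = (-25/9, 17/12)

1. C_x = 157/65  [F, E, C are collinear ∩ GC ⟂ FE]
2. C_y = 554/65  [F, E, C are collinear ∩ GC ⟂ FE]
   → C = (157/65, 554/65)
3. B_x = -1  [2·signedArea(BGC) = -7897/130 ∩ BF · GA = 245/4]
4. B_y = 5/4  [2·signedArea(BGC) = -7897/130 ∩ BF · GA = 245/4]
   → B = (-1, 5/4)
5. D_x = -25/9  [D is the centroid of △GBA]
6. D_y = 17/12  [D is the centroid of △GBA]
   → D = (-25/9, 17/12)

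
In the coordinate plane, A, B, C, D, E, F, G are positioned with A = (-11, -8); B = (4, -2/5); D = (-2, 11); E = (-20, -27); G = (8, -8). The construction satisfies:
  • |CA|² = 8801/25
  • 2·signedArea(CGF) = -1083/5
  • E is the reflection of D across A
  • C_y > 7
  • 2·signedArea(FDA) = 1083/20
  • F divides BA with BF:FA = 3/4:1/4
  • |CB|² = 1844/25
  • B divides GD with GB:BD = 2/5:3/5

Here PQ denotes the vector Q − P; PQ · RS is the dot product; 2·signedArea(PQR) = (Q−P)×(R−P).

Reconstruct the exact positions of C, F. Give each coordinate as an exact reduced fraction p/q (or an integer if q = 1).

1. F_x = -29/4  [F divides BA with BF:FA = 3/4:1/4]
2. F_y = -61/10  [F divides BA with BF:FA = 3/4:1/4]
   → F = (-29/4, -61/10)
3. C_x = 0  [line -19/10·x + -61/4·y + 549/5 = 0 ∩ |CB|² = 1844/25]
4. C_y = 36/5  [line -19/10·x + -61/4·y + 549/5 = 0 ∩ |CB|² = 1844/25]
   → C = (0, 36/5)

C = (0, 36/5)
F = (-29/4, -61/10)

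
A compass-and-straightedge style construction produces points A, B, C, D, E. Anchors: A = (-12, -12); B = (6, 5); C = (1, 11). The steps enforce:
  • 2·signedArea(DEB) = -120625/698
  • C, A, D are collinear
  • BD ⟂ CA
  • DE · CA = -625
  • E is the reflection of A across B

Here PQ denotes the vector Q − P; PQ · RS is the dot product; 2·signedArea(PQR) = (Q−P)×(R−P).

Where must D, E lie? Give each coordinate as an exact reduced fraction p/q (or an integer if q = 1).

1. D_x = -251/698  [C, A, D are collinear ∩ BD ⟂ CA]
2. D_y = 5999/698  [C, A, D are collinear ∩ BD ⟂ CA]
   → D = (-251/698, 5999/698)
3. E_x = 24  [E is the reflection of A across B]
4. E_y = 22  [E is the reflection of A across B]
   → E = (24, 22)

D = (-251/698, 5999/698)
E = (24, 22)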